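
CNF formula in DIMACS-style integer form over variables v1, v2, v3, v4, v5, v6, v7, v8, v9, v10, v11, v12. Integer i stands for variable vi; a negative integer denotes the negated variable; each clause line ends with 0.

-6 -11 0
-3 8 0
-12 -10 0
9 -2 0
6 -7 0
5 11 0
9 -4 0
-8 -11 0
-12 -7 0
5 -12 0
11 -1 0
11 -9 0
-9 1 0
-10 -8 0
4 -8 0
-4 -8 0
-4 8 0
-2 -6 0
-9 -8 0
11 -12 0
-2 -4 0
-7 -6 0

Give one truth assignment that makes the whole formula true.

v1 = F, v2 = F, v3 = F, v4 = F, v5 = T, v6 = F, v7 = F, v8 = F, v9 = F, v10 = F, v11 = F, v12 = F

v2 occurs only negated in the remaining clauses — set v2 = False.
v3 occurs only negated in the remaining clauses — set v3 = False.
Set v1 = False and propagate.
  then v9 is forced to False.
  then v4 is forced to False.
  then v8 is forced to False.
Try v5 = True.
The remaining clauses are satisfied by v6 = False, v7 = False, v10 = False, v11 = False, v12 = False.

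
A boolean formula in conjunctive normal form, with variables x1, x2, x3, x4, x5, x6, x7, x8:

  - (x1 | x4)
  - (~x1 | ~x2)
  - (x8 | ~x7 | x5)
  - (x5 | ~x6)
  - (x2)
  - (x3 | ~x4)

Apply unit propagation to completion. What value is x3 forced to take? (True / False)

(x2) stands alone — x2 = True.
In (~x1 | ~x2), ~x2 is now false; ~x1 must hold, so x1 = False.
(x1 | x4) with x1 = False leaves only x4, so x4 = True.
(~x4 | x3) with x4 = True leaves only x3, so x3 = True.

True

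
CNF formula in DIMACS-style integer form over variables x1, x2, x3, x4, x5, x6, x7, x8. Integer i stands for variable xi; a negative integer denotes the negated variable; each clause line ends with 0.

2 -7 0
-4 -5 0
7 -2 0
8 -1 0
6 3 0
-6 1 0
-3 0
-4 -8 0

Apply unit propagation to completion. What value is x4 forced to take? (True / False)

(!x3) stands alone — x3 = False.
From (x6 || x3) and x3 = False: x6 = True.
In (x1 || !x6), !x6 is now false; x1 must hold, so x1 = True.
In (x8 || !x1), !x1 is now false; x8 must hold, so x8 = True.
(!x4 || !x8) with x8 = True leaves only !x4, so x4 = False.

False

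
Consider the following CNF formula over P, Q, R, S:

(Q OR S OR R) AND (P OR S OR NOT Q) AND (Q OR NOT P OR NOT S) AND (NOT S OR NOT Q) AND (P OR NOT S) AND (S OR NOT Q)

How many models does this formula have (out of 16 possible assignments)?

Satisfying assignments:
  P=F Q=F R=T S=F
  P=T Q=F R=T S=F
Count: 2.

2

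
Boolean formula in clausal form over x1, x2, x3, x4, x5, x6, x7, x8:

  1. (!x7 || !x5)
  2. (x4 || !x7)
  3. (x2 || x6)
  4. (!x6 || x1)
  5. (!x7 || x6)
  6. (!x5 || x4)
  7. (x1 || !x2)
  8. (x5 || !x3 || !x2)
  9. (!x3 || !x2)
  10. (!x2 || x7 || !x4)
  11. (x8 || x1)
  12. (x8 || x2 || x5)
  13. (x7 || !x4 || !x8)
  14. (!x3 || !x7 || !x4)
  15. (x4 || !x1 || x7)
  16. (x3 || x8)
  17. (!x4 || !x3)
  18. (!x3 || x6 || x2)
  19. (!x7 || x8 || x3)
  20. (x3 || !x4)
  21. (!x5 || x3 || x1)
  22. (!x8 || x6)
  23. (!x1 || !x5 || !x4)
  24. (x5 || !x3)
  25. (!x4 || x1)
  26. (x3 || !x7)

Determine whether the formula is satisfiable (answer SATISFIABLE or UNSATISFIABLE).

UNSATISFIABLE

x3 = True:
  propagation gives x2=False, x6=True, x1=True, x4=False; an empty clause results — contradiction.
x3 = False:
  propagation gives x8=True, x4=False, x7=False, x5=False; an empty clause results — contradiction.
Every branch closes, so no satisfying assignment exists.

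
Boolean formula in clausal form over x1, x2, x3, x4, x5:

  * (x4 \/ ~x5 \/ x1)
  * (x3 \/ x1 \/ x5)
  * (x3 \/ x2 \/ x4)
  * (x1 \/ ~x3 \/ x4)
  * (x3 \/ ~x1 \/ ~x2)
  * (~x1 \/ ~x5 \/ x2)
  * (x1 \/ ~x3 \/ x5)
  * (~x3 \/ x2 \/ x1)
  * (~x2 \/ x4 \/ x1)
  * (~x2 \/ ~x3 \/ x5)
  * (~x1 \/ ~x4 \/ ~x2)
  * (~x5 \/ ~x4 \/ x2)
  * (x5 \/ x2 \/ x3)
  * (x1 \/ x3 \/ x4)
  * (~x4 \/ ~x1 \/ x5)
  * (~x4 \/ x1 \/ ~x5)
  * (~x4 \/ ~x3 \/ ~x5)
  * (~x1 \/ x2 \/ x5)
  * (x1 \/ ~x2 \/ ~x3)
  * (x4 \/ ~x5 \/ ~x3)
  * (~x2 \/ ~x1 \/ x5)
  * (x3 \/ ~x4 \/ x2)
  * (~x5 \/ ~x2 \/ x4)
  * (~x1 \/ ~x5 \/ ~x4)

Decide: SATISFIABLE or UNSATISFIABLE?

x1 = True:
  x2 = True:
    propagation gives x3=True, x5=True, x4=False; an empty clause results — contradiction.
  x2 = False:
    propagation gives x5=False; an empty clause results — contradiction.
x1 = False:
  x3 = True:
    propagation gives x4=True, x5=True; an empty clause results — contradiction.
  x3 = False:
    propagation gives x5=True, x4=True; an empty clause results — contradiction.
Every branch closes, so no satisfying assignment exists.

UNSATISFIABLE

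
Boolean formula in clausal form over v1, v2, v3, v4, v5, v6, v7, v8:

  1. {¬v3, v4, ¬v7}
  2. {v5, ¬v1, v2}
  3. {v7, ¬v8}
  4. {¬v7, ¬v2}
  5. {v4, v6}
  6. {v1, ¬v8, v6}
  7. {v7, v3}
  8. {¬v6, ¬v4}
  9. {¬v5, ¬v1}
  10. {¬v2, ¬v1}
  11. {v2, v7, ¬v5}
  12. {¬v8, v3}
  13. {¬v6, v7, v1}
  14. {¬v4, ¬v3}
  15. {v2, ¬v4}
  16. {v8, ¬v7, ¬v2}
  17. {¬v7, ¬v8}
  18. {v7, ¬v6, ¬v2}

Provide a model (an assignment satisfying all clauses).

v1 = F, v2 = F, v3 = F, v4 = F, v5 = T, v6 = T, v7 = T, v8 = F

Check each clause:
  1. {¬v3, v4, ¬v7} — ¬v3 is true.
  2. {¬v1, v2, v5} — v5 is true.
  3. {v7, ¬v8} — ¬v8 is true.
  4. {¬v7, ¬v2} — ¬v2 is true.
  5. {v4, v6} — v6 is true.
  6. {¬v8, v6, v1} — ¬v8 is true.
  7. {v3, v7} — v7 is true.
  8. {¬v6, ¬v4} — ¬v4 is true.
  9. {¬v5, ¬v1} — ¬v1 is true.
  10. {¬v1, ¬v2} — ¬v1 is true.
  11. {v7, ¬v5, v2} — v7 is true.
  12. {¬v8, v3} — ¬v8 is true.
  13. {v1, ¬v6, v7} — v7 is true.
  14. {¬v3, ¬v4} — ¬v4 is true.
  15. {¬v4, v2} — ¬v4 is true.
  16. {¬v7, ¬v2, v8} — ¬v2 is true.
  17. {¬v8, ¬v7} — ¬v8 is true.
  18. {¬v6, v7, ¬v2} — ¬v2 is true.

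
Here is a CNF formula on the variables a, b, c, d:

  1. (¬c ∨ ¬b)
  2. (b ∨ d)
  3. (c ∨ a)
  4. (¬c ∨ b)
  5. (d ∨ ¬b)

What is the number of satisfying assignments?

Satisfying assignments:
  a=T b=F c=F d=T
  a=T b=T c=F d=T
That's 2 in total.

2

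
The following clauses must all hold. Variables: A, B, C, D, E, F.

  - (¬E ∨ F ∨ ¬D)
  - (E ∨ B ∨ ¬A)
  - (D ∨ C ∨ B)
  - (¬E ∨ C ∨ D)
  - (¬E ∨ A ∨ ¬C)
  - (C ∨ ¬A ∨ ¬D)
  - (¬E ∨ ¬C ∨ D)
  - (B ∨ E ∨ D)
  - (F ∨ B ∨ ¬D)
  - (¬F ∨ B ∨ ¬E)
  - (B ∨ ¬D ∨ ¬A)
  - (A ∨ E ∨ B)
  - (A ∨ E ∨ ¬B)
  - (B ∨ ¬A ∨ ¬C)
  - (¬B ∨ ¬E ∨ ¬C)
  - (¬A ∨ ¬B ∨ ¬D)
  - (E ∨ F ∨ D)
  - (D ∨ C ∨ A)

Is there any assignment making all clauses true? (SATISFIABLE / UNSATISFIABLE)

Branch on A: take A = True.
Try B = True.
  then D is forced to False.
Try C = False.
  then E is forced to False.
  then F is forced to True.
So A=T, B=T, C=F, D=F, E=F, F=T is a satisfying assignment.

SATISFIABLE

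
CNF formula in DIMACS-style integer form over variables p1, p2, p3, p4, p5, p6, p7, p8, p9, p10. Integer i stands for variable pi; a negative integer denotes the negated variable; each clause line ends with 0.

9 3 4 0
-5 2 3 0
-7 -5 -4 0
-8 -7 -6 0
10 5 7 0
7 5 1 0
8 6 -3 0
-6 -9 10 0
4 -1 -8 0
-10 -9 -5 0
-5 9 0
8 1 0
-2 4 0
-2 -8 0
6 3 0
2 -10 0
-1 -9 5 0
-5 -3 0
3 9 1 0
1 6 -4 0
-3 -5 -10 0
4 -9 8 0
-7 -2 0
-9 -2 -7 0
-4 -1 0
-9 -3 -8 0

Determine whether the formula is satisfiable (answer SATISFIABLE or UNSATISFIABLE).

SATISFIABLE

Branch on p1: take p1 = True.
  then p4 is forced to False.
  then p8 is forced to False.
  then p2 is forced to False.
  then p10 is forced to False.
  then p9 is forced to False.
  then p3 is forced to True.
  then p6 is forced to True.
  then p5 is forced to False.
  then p7 is forced to True.
So p1=1, p2=0, p3=1, p4=0, p5=0, p6=1, p7=1, p8=0, p9=0, p10=0 is a satisfying assignment.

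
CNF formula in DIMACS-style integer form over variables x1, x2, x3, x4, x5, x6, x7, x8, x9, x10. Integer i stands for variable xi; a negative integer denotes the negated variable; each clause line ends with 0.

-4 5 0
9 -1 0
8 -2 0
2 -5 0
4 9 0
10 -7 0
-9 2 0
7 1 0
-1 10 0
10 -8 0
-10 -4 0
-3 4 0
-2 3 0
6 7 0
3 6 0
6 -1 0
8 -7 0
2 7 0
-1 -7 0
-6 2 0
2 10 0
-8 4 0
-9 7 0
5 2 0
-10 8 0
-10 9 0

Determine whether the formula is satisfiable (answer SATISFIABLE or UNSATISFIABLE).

UNSATISFIABLE

x2 = True:
  propagation gives x8=True, x10=True, x4=False; an empty clause results — contradiction.
x2 = False:
  propagation gives x5=False; an empty clause results — contradiction.
Every branch closes, so no satisfying assignment exists.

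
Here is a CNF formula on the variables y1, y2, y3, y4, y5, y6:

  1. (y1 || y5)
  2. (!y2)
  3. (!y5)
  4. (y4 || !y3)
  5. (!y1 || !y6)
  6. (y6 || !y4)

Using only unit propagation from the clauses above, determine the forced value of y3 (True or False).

(!y2) stands alone — y2 = False.
(!y5) is a unit clause: y5 = False.
In (y1 || y5), y5 is now false; y1 must hold, so y1 = True.
(!y1 || !y6) with y1 = True leaves only !y6, so y6 = False.
(!y4 || y6): since y6 = False, the clause reduces to (!y4). y4 = False.
In (y4 || !y3), y4 is now false; !y3 must hold, so y3 = False.

False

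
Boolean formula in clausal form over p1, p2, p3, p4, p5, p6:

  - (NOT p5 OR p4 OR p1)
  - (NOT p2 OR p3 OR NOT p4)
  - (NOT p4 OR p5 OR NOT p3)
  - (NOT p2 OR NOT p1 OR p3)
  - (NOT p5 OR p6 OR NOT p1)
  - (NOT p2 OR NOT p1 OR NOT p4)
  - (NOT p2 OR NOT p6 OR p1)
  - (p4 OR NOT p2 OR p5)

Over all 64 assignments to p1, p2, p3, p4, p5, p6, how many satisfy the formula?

22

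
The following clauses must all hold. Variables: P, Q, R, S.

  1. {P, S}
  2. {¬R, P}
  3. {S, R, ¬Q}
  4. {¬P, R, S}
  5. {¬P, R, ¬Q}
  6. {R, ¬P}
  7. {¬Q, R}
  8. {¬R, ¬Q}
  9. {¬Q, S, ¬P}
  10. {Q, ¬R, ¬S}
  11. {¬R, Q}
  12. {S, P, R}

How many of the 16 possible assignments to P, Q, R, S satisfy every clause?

1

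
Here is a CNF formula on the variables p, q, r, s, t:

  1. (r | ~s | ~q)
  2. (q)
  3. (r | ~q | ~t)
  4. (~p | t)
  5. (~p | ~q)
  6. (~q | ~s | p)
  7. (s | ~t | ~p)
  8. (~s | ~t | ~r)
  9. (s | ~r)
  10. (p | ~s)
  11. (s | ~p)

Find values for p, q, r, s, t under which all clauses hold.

Unit propagation: (q) forces q = True.
The clause (~p) is unit: p must be False.
Unit propagation: (~s) forces s = False.
(~r) is a unit clause, so r = False.
The clause (~t) is unit: t must be False.

p=False, q=True, r=False, s=False, t=False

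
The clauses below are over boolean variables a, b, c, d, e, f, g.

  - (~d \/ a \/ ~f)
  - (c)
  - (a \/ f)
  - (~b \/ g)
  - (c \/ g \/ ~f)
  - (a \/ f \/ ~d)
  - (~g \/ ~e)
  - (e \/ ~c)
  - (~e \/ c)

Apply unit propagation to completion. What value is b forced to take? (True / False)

(c) is a unit clause: c = True.
(e \/ ~c): since c = True, the clause reduces to (e). e = True.
In (~g \/ ~e), ~e is now false; ~g must hold, so g = False.
(~b \/ g) with g = False leaves only ~b, so b = False.

False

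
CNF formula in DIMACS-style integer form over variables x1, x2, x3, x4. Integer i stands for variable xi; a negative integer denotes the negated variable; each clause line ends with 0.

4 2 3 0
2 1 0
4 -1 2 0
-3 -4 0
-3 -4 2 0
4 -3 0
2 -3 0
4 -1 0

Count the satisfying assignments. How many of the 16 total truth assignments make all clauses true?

The models are:
  x1=F x2=T x3=F x4=F
  x1=F x2=T x3=F x4=T
  x1=T x2=F x3=F x4=T
  x1=T x2=T x3=F x4=T
Count: 4.

4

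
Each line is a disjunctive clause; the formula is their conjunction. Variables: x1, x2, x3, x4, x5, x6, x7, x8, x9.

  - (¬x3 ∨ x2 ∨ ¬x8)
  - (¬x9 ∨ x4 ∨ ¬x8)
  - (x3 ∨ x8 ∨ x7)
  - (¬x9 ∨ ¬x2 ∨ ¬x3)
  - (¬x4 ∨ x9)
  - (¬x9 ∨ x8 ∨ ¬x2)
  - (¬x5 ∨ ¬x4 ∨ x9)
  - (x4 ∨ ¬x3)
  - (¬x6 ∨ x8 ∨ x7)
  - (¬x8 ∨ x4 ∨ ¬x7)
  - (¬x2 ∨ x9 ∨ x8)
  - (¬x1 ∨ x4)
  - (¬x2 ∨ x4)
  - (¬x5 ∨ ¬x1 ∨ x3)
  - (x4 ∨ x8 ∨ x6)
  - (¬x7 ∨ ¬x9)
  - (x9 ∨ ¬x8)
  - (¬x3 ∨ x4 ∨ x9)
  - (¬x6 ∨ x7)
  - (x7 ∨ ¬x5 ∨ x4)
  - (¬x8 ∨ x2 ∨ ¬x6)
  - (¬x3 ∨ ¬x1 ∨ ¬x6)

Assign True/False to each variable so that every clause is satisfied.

x1 = False, x2 = False, x3 = True, x4 = True, x5 = True, x6 = False, x7 = False, x8 = False, x9 = True

x1 occurs only negated in the remaining clauses — set x1 = False.
Branch on x2: take x2 = False.
For the remaining variables, x3 = True, x4 = True, x5 = True, x6 = False, x7 = False, x8 = False, x9 = True works.
Every clause has at least one true literal under this assignment.
Check each clause:
  1. (x2 ∨ ¬x3 ∨ ¬x8) — ¬x8 is true.
  2. (¬x9 ∨ x4 ∨ ¬x8) — ¬x8 is true.
  3. (x3 ∨ x7 ∨ x8) — x3 is true.
  4. (¬x2 ∨ ¬x3 ∨ ¬x9) — ¬x2 is true.
  5. (¬x4 ∨ x9) — x9 is true.
  6. (¬x9 ∨ ¬x2 ∨ x8) — ¬x2 is true.
  7. (¬x4 ∨ ¬x5 ∨ x9) — x9 is true.
  8. (¬x3 ∨ x4) — x4 is true.
  9. (x7 ∨ x8 ∨ ¬x6) — ¬x6 is true.
  10. (x4 ∨ ¬x8 ∨ ¬x7) — ¬x8 is true.
  11. (x9 ∨ ¬x2 ∨ x8) — x9 is true.
  12. (¬x1 ∨ x4) — x4 is true.
  13. (x4 ∨ ¬x2) — x4 is true.
  14. (¬x1 ∨ x3 ∨ ¬x5) — x3 is true.
  15. (x4 ∨ x8 ∨ x6) — x4 is true.
  16. (¬x7 ∨ ¬x9) — ¬x7 is true.
  17. (¬x8 ∨ x9) — ¬x8 is true.
  18. (x4 ∨ x9 ∨ ¬x3) — x9 is true.
  19. (¬x6 ∨ x7) — ¬x6 is true.
  20. (x7 ∨ ¬x5 ∨ x4) — x4 is true.
  21. (x2 ∨ ¬x6 ∨ ¬x8) — ¬x8 is true.
  22. (¬x6 ∨ ¬x1 ∨ ¬x3) — ¬x6 is true.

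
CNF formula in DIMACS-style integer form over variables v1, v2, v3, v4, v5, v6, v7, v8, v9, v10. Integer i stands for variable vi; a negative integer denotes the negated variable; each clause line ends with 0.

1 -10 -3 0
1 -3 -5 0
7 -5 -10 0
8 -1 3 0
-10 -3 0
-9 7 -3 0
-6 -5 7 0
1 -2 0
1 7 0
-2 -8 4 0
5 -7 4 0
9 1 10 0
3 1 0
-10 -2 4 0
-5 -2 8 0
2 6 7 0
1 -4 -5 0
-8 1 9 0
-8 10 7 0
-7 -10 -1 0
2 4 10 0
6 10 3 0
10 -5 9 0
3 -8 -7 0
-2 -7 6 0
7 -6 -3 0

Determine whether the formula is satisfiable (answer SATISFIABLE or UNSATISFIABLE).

SATISFIABLE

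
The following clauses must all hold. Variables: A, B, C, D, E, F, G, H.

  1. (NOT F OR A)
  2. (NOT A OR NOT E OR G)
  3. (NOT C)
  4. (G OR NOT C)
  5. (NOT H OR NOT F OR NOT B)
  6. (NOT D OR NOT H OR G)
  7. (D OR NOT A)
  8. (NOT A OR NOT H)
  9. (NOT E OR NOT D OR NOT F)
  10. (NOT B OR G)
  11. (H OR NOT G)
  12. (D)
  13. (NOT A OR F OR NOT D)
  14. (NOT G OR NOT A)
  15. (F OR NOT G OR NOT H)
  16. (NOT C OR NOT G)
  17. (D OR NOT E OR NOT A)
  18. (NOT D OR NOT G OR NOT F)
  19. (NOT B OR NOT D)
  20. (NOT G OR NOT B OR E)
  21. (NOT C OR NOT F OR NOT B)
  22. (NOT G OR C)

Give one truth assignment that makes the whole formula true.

A=True  B=False  C=False  D=True  E=False  F=True  G=False  H=False

Check each clause:
  1. (A OR NOT F) — A is true.
  2. (NOT A OR NOT E OR G) — NOT E is true.
  3. (NOT C) — NOT C is true.
  4. (NOT C OR G) — NOT C is true.
  5. (NOT F OR NOT B OR NOT H) — NOT H is true.
  6. (NOT H OR NOT D OR G) — NOT H is true.
  7. (D OR NOT A) — D is true.
  8. (NOT H OR NOT A) — NOT H is true.
  9. (NOT D OR NOT F OR NOT E) — NOT E is true.
  10. (G OR NOT B) — NOT B is true.
  11. (NOT G OR H) — NOT G is true.
  12. (D) — D is true.
  13. (F OR NOT A OR NOT D) — F is true.
  14. (NOT A OR NOT G) — NOT G is true.
  15. (NOT H OR NOT G OR F) — NOT H is true.
  16. (NOT G OR NOT C) — NOT G is true.
  17. (NOT A OR D OR NOT E) — NOT E is true.
  18. (NOT F OR NOT G OR NOT D) — NOT G is true.
  19. (NOT D OR NOT B) — NOT B is true.
  20. (E OR NOT B OR NOT G) — NOT G is true.
  21. (NOT B OR NOT F OR NOT C) — NOT C is true.
  22. (NOT G OR C) — NOT G is true.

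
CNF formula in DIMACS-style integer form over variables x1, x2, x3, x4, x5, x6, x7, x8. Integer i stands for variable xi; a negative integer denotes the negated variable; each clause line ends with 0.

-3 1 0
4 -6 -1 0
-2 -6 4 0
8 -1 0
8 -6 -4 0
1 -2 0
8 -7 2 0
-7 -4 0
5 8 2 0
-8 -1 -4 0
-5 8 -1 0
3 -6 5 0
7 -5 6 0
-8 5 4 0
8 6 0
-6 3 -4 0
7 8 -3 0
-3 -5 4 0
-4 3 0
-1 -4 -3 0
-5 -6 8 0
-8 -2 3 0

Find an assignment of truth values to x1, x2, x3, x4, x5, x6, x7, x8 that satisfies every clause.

Try x1 = False.
  then x3 is forced to False.
  then x2 is forced to False.
  then x4 is forced to False.
The remaining clauses are satisfied by x5 = True, x6 = True, x7 = True, x8 = True.
Check each clause:
  1. {¬x3, x1} — ¬x3 is true.
  2. {¬x1, x4, ¬x6} — ¬x1 is true.
  3. {¬x2, x4, ¬x6} — ¬x2 is true.
  4. {¬x1, x8} — x8 is true.
  5. {x8, ¬x4, ¬x6} — x8 is true.
  6. {¬x2, x1} — ¬x2 is true.
  7. {¬x7, x8, x2} — x8 is true.
  8. {¬x7, ¬x4} — ¬x4 is true.
  9. {x5, x8, x2} — x8 is true.
  10. {¬x8, ¬x1, ¬x4} — ¬x4 is true.
  11. {¬x5, x8, ¬x1} — x8 is true.
  12. {¬x6, x3, x5} — x5 is true.
  13. {¬x5, x7, x6} — x6 is true.
  14. {x5, x4, ¬x8} — x5 is true.
  15. {x6, x8} — x8 is true.
  16. {x3, ¬x4, ¬x6} — ¬x4 is true.
  17. {¬x3, x7, x8} — x8 is true.
  18. {x4, ¬x3, ¬x5} — ¬x3 is true.
  19. {¬x4, x3} — ¬x4 is true.
  20. {¬x3, ¬x1, ¬x4} — ¬x4 is true.
  21. {¬x6, ¬x5, x8} — x8 is true.
  22. {¬x2, x3, ¬x8} — ¬x2 is true.

x1 = False, x2 = False, x3 = False, x4 = False, x5 = True, x6 = True, x7 = True, x8 = True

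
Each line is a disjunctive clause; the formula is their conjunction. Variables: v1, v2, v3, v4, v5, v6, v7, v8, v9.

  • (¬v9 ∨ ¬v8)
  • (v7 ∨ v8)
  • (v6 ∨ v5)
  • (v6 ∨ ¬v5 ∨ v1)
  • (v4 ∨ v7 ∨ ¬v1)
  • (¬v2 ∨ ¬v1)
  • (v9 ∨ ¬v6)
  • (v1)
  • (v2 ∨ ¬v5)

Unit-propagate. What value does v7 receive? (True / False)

True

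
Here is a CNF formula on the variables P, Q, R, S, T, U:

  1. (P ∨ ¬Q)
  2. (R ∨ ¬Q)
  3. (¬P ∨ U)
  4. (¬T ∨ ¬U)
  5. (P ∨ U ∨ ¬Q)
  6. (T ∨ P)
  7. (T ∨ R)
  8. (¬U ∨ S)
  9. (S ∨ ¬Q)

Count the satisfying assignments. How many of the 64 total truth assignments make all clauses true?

6

The models are:
  P=F Q=F R=F S=F T=T U=F
  P=F Q=F R=F S=T T=T U=F
  P=F Q=F R=T S=F T=T U=F
  P=F Q=F R=T S=T T=T U=F
  P=T Q=F R=T S=T T=F U=T
  P=T Q=T R=T S=T T=F U=T
That's 6 in total.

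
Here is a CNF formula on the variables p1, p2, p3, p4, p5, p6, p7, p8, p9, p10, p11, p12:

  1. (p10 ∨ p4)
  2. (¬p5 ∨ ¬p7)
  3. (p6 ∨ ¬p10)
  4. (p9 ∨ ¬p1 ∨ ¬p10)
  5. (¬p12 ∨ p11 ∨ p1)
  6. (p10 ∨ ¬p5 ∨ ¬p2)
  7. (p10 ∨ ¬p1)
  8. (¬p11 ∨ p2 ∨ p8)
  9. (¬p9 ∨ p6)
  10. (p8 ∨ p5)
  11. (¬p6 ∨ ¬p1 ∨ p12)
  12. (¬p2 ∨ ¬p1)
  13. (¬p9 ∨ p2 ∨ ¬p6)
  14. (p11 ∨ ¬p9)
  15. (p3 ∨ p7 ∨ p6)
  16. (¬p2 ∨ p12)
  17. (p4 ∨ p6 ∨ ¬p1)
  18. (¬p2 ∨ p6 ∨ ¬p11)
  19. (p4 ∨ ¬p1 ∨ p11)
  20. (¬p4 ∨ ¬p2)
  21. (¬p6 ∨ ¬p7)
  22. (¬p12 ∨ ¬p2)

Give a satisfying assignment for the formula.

p1 = F, p2 = F, p3 = T, p4 = T, p5 = T, p6 = T, p7 = F, p8 = T, p9 = F, p10 = T, p11 = T, p12 = T

Check each clause:
  1. (p4 ∨ p10) — p10 is true.
  2. (¬p7 ∨ ¬p5) — ¬p7 is true.
  3. (p6 ∨ ¬p10) — p6 is true.
  4. (¬p10 ∨ ¬p1 ∨ p9) — ¬p1 is true.
  5. (p1 ∨ ¬p12 ∨ p11) — p11 is true.
  6. (p10 ∨ ¬p5 ∨ ¬p2) — p10 is true.
  7. (p10 ∨ ¬p1) — p10 is true.
  8. (p2 ∨ p8 ∨ ¬p11) — p8 is true.
  9. (p6 ∨ ¬p9) — p6 is true.
  10. (p5 ∨ p8) — p8 is true.
  11. (p12 ∨ ¬p1 ∨ ¬p6) — p12 is true.
  12. (¬p2 ∨ ¬p1) — ¬p2 is true.
  13. (¬p9 ∨ p2 ∨ ¬p6) — ¬p9 is true.
  14. (¬p9 ∨ p11) — p11 is true.
  15. (p6 ∨ p3 ∨ p7) — p3 is true.
  16. (p12 ∨ ¬p2) — p12 is true.
  17. (p6 ∨ p4 ∨ ¬p1) — p4 is true.
  18. (¬p2 ∨ p6 ∨ ¬p11) — ¬p2 is true.
  19. (¬p1 ∨ p11 ∨ p4) — p11 is true.
  20. (¬p4 ∨ ¬p2) — ¬p2 is true.
  21. (¬p7 ∨ ¬p6) — ¬p7 is true.
  22. (¬p12 ∨ ¬p2) — ¬p2 is true.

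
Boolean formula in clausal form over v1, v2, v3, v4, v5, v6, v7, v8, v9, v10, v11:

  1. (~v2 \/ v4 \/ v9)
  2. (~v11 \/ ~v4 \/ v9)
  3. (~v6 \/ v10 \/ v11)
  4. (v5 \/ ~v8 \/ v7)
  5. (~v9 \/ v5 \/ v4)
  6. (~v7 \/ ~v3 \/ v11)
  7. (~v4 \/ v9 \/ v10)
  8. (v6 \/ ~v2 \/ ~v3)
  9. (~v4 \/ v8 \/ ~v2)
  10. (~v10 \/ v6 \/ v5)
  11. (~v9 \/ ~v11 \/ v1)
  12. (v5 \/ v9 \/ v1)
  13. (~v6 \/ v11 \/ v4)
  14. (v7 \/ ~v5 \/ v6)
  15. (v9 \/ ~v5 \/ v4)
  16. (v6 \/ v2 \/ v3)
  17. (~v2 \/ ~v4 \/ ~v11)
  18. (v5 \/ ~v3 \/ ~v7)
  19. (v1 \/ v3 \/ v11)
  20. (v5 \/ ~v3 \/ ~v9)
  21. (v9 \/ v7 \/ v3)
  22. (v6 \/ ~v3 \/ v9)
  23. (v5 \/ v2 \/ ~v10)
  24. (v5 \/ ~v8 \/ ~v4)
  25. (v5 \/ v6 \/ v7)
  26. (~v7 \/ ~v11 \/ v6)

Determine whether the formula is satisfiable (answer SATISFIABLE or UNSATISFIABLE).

Pure literal: v1 appears only positively; assign v1 = True.
Try v2 = False.
The remaining clauses are satisfied by v3 = True, v4 = True, v5 = True, v6 = True, v7 = False, v8 = False, v9 = True, v10 = False, v11 = True.
So v1=T, v2=F, v3=T, v4=T, v5=T, v6=T, v7=F, v8=F, v9=T, v10=F, v11=T is a satisfying assignment.

SATISFIABLE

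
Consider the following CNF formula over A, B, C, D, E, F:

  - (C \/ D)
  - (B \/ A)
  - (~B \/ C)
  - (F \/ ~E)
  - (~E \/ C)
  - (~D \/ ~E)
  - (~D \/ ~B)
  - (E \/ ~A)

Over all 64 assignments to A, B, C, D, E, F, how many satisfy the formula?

5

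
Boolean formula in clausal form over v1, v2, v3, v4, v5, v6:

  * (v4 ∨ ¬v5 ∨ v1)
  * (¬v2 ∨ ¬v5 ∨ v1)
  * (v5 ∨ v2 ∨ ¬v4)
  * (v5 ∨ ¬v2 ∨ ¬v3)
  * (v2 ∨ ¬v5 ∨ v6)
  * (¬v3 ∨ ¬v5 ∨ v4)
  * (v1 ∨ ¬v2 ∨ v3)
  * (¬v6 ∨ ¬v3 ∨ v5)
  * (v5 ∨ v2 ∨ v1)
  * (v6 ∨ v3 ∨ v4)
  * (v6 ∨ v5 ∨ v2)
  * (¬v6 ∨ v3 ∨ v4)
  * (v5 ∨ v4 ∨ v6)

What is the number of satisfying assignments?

10

Case analysis on v5 and v2:
  v5=T, v2=T: remaining (v1,v3,v4,v6) ∈ {(T,F,T,F); (T,F,T,T); (T,T,T,F); (T,T,T,T)} — 4.
  v5=T, v2=F: remaining (v1,v3,v4,v6) ∈ {(F,F,T,T); (F,T,T,T); (T,F,T,T); (T,T,T,T)} — 4.
  v5=F, v2=T: remaining (v1,v3,v4,v6) ∈ {(T,F,T,F); (T,F,T,T)} — 2.
  v5=F, v2=F: a clause becomes empty — 0.
Total: 4 + 4 + 2 + 0 = 10.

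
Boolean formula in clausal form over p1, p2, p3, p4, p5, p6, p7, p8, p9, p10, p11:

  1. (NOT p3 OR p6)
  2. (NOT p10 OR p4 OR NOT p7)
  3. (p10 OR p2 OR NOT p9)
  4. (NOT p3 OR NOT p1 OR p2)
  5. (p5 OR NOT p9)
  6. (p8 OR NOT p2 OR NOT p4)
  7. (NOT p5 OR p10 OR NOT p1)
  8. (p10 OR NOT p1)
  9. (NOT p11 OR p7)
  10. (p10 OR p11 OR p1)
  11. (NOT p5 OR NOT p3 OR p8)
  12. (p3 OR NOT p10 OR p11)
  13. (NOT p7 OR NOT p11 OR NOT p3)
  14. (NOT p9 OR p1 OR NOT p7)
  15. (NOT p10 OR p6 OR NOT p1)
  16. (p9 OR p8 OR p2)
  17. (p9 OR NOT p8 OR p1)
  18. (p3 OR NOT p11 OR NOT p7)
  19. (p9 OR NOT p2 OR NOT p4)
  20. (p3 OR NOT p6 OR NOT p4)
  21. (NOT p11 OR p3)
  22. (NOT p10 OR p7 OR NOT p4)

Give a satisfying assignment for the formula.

Try p1 = True.
  then p10 is forced to True.
  then p6 is forced to True.
Branch on p2: take p2 = True.
Try p3 = True.
The remaining clauses are satisfied by p4 = False, p5 = True, p7 = False, p8 = True, p9 = False, p11 = False.
Check each clause:
  1. (p6 OR NOT p3) — p6 is true.
  2. (NOT p10 OR p4 OR NOT p7) — NOT p7 is true.
  3. (p2 OR NOT p9 OR p10) — p2 is true.
  4. (p2 OR NOT p1 OR NOT p3) — p2 is true.
  5. (p5 OR NOT p9) — p5 is true.
  6. (NOT p4 OR NOT p2 OR p8) — p8 is true.
  7. (NOT p5 OR NOT p1 OR p10) — p10 is true.
  8. (NOT p1 OR p10) — p10 is true.
  9. (p7 OR NOT p11) — NOT p11 is true.
  10. (p1 OR p11 OR p10) — p1 is true.
  11. (NOT p3 OR NOT p5 OR p8) — p8 is true.
  12. (NOT p10 OR p3 OR p11) — p3 is true.
  13. (NOT p3 OR NOT p7 OR NOT p11) — NOT p7 is true.
  14. (NOT p7 OR NOT p9 OR p1) — NOT p7 is true.
  15. (NOT p10 OR p6 OR NOT p1) — p6 is true.
  16. (p9 OR p8 OR p2) — p8 is true.
  17. (p9 OR p1 OR NOT p8) — p1 is true.
  18. (p3 OR NOT p11 OR NOT p7) — NOT p7 is true.
  19. (NOT p4 OR NOT p2 OR p9) — NOT p4 is true.
  20. (NOT p4 OR NOT p6 OR p3) — p3 is true.
  21. (NOT p11 OR p3) — p3 is true.
  22. (p7 OR NOT p10 OR NOT p4) — NOT p4 is true.

p1=True, p2=True, p3=True, p4=False, p5=True, p6=True, p7=False, p8=True, p9=False, p10=True, p11=False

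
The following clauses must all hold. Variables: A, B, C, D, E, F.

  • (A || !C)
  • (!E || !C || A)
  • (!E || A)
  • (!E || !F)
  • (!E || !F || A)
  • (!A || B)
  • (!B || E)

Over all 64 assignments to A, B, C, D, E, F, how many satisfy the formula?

8

Split on A, then E.
  A=1, E=1: remaining (B,C,D,F) ∈ {(1,0,0,0); (1,0,1,0); (1,1,0,0); (1,1,1,0)} — 4.
  A=1, E=0: a clause becomes empty — 0.
  A=0, E=1: a clause becomes empty — 0.
  A=0, E=0: remaining (B,C,D,F) ∈ {(0,0,0,0); (0,0,0,1); (0,0,1,0); (0,0,1,1)} — 4.
Total: 4 + 0 + 0 + 4 = 8.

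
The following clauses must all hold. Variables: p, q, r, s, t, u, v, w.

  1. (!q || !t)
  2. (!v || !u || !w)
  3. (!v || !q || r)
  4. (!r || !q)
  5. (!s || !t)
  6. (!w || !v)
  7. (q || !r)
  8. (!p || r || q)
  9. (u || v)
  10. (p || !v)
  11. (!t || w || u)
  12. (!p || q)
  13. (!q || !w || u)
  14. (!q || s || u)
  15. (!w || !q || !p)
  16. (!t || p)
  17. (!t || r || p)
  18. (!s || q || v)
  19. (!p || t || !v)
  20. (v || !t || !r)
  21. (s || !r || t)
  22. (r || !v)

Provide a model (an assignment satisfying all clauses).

Try p = True.
  then q is forced to True.
  then t is forced to False.
  then r is forced to False.
  then v is forced to False.
  then u is forced to True.
  then w is forced to False.
s is now unconstrained; take s = False.

p=1, q=1, r=0, s=0, t=0, u=1, v=0, w=0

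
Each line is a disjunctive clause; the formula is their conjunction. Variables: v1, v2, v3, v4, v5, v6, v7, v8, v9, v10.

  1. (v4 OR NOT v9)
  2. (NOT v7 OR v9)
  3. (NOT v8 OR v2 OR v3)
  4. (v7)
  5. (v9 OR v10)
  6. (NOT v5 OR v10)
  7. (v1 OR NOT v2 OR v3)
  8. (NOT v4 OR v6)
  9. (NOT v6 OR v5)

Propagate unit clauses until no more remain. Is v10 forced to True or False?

True

(v7) stands alone — v7 = True.
(NOT v7 OR v9): since v7 = True, the clause reduces to (v9). v9 = True.
In (NOT v9 OR v4), NOT v9 is now false; v4 must hold, so v4 = True.
In (NOT v4 OR v6), NOT v4 is now false; v6 must hold, so v6 = True.
In (NOT v6 OR v5), NOT v6 is now false; v5 must hold, so v5 = True.
(NOT v5 OR v10): since v5 = True, the clause reduces to (v10). v10 = True.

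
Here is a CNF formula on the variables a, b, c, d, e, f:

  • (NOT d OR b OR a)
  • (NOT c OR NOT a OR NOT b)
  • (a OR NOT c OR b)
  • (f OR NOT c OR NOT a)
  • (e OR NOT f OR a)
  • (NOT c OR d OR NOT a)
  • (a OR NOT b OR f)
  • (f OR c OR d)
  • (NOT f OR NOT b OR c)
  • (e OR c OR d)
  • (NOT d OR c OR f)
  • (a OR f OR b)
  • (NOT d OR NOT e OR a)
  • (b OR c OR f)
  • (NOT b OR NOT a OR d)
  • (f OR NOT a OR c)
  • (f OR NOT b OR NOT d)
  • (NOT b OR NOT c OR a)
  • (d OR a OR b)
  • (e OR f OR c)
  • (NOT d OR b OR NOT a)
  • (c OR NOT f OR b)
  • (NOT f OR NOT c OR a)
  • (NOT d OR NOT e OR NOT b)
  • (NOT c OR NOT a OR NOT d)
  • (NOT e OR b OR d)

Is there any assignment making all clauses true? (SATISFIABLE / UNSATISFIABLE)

UNSATISFIABLE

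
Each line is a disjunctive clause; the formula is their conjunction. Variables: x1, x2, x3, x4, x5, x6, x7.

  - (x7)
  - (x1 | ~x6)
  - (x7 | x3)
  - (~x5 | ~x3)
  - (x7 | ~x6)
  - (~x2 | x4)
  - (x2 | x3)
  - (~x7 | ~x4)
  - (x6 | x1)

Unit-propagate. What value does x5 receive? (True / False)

False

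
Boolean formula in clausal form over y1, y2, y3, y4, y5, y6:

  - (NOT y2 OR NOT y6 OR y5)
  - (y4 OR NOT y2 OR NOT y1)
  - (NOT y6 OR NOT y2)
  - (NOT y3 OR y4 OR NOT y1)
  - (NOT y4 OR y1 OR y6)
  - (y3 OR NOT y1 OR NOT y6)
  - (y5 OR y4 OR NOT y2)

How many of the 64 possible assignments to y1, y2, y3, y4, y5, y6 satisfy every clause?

26

Split on y1, then y2.
  y1=1, y2=1: remaining (y3,y4,y5,y6) ∈ {(0,1,0,0); (0,1,1,0); (1,1,0,0); (1,1,1,0)} — 4.
  y1=1, y2=0: y5 free; 4 ways for (y3,y4,y6) × 2^1 = 8.
  y1=0, y2=1: remaining (y3,y4,y5,y6) ∈ {(0,0,1,0); (1,0,1,0)} — 2.
  y1=0, y2=0: y3, y5 free; 3 ways for (y4,y6) × 2^2 = 12.
Total: 4 + 8 + 2 + 12 = 26.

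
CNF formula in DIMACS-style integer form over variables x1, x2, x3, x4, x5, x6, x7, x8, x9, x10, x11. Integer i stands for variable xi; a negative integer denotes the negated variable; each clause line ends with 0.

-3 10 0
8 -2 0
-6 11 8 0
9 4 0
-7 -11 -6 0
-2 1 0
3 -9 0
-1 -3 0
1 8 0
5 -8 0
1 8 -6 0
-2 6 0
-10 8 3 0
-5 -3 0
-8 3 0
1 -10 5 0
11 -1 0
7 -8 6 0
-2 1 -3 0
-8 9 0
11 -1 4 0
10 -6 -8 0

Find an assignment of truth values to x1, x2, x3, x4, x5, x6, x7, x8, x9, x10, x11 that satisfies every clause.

x1=T, x2=F, x3=F, x4=T, x5=F, x6=F, x7=T, x8=F, x9=F, x10=F, x11=T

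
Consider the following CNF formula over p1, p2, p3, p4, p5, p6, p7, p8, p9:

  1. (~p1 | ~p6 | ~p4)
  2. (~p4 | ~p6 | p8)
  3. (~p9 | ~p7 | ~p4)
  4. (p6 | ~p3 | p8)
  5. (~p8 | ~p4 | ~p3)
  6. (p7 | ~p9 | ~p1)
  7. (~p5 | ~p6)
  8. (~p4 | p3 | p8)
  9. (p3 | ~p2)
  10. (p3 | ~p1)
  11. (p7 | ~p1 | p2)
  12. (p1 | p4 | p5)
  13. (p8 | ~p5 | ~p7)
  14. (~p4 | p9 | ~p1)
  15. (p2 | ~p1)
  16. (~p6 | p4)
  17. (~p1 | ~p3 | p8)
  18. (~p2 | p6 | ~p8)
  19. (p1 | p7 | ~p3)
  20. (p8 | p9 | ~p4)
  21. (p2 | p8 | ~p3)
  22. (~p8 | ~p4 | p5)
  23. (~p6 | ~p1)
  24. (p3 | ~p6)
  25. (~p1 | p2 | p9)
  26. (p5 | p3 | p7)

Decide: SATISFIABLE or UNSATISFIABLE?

Try p1 = False.
Try p2 = False.
For the remaining variables, p3 = False, p4 = False, p5 = True, p6 = False, p7 = False, p8 = True, p9 = False works.
So p1 = 0, p2 = 0, p3 = 0, p4 = 0, p5 = 1, p6 = 0, p7 = 0, p8 = 1, p9 = 0 is a satisfying assignment.

SATISFIABLE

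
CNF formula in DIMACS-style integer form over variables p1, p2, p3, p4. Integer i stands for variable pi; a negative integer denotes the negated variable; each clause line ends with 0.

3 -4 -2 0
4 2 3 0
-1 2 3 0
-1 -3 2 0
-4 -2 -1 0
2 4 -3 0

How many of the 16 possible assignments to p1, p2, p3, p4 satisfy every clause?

Case analysis on p2 and p3:
  p2=1, p3=1: remaining (p1,p4) ∈ {(0,0); (0,1); (1,0)} — 3.
  p2=1, p3=0: remaining (p1,p4) ∈ {(0,0); (1,0)} — 2.
  p2=0, p3=1: remaining (p1,p4) ∈ {(0,1)} — 1.
  p2=0, p3=0: remaining (p1,p4) ∈ {(0,1)} — 1.
Total: 3 + 2 + 1 + 1 = 7.

7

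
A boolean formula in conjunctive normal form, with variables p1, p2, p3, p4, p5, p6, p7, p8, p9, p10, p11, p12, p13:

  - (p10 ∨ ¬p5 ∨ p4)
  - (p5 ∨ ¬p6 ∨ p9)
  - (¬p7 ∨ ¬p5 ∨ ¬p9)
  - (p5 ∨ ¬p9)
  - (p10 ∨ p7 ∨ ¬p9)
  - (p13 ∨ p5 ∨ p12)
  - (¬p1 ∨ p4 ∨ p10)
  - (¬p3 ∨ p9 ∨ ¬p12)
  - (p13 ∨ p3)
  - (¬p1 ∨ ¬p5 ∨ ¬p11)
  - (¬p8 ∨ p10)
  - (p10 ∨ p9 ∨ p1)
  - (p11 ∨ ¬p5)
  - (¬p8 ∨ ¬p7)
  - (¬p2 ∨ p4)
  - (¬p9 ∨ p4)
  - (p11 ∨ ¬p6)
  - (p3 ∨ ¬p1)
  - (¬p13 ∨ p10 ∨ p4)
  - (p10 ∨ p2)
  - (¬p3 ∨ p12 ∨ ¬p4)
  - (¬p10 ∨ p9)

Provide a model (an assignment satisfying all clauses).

p1=F, p2=T, p3=F, p4=T, p5=T, p6=T, p7=F, p8=F, p9=T, p10=T, p11=T, p12=F, p13=T

Pure literal: p8 appears only negated; assign p8 = False.
Try p1 = False.
Set p2 = True and propagate.
  then p4 is forced to True.
For the remaining variables, p3 = False, p5 = True, p6 = True, p7 = False, p9 = True, p10 = True, p11 = True, p12 = False, p13 = True works.
Check each clause:
  1. (p10 ∨ ¬p5 ∨ p4) — p10 is true.
  2. (p5 ∨ ¬p6 ∨ p9) — p9 is true.
  3. (¬p7 ∨ ¬p5 ∨ ¬p9) — ¬p7 is true.
  4. (¬p9 ∨ p5) — p5 is true.
  5. (p10 ∨ ¬p9 ∨ p7) — p10 is true.
  6. (p12 ∨ p5 ∨ p13) — p13 is true.
  7. (p10 ∨ p4 ∨ ¬p1) — p10 is true.
  8. (¬p12 ∨ p9 ∨ ¬p3) — p9 is true.
  9. (p3 ∨ p13) — p13 is true.
  10. (¬p11 ∨ ¬p1 ∨ ¬p5) — ¬p1 is true.
  11. (p10 ∨ ¬p8) — ¬p8 is true.
  12. (p9 ∨ p1 ∨ p10) — p9 is true.
  13. (¬p5 ∨ p11) — p11 is true.
  14. (¬p7 ∨ ¬p8) — ¬p8 is true.
  15. (p4 ∨ ¬p2) — p4 is true.
  16. (¬p9 ∨ p4) — p4 is true.
  17. (p11 ∨ ¬p6) — p11 is true.
  18. (p3 ∨ ¬p1) — ¬p1 is true.
  19. (¬p13 ∨ p10 ∨ p4) — p10 is true.
  20. (p10 ∨ p2) — p2 is true.
  21. (p12 ∨ ¬p3 ∨ ¬p4) — ¬p3 is true.
  22. (p9 ∨ ¬p10) — p9 is true.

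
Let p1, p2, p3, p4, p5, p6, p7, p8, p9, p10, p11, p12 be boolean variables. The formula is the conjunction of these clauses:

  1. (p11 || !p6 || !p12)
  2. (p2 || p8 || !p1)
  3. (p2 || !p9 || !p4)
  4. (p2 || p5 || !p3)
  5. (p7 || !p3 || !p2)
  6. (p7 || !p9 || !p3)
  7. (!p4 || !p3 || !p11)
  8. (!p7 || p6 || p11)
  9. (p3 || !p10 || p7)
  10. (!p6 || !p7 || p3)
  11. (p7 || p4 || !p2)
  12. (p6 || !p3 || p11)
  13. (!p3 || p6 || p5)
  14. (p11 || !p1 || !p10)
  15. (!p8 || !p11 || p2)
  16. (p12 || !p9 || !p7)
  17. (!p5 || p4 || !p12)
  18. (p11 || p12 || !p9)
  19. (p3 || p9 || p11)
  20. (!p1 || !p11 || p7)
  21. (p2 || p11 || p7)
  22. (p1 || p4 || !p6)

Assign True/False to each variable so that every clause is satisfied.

Try p1 = False.
The remaining clauses are satisfied by p2 = False, p3 = False, p4 = False, p5 = False, p6 = False, p7 = True, p8 = False, p9 = False, p10 = True, p11 = True, p12 = False.
Every clause has at least one true literal under this assignment.
Check each clause:
  1. (p11 || !p6 || !p12) — !p6 is true.
  2. (!p1 || p2 || p8) — !p1 is true.
  3. (!p9 || p2 || !p4) — !p4 is true.
  4. (!p3 || p2 || p5) — !p3 is true.
  5. (!p3 || !p2 || p7) — !p3 is true.
  6. (!p3 || !p9 || p7) — !p9 is true.
  7. (!p3 || !p11 || !p4) — !p3 is true.
  8. (!p7 || p6 || p11) — p11 is true.
  9. (p3 || p7 || !p10) — p7 is true.
  10. (!p7 || !p6 || p3) — !p6 is true.
  11. (p4 || !p2 || p7) — !p2 is true.
  12. (p11 || p6 || !p3) — p11 is true.
  13. (p6 || !p3 || p5) — !p3 is true.
  14. (!p1 || !p10 || p11) — p11 is true.
  15. (!p11 || p2 || !p8) — !p8 is true.
  16. (p12 || !p7 || !p9) — !p9 is true.
  17. (!p5 || p4 || !p12) — !p5 is true.
  18. (p12 || p11 || !p9) — p11 is true.
  19. (p11 || p9 || p3) — p11 is true.
  20. (!p1 || p7 || !p11) — !p1 is true.
  21. (p2 || p11 || p7) — p11 is true.
  22. (!p6 || p1 || p4) — !p6 is true.

p1 = False  p2 = False  p3 = False  p4 = False  p5 = False  p6 = False  p7 = True  p8 = False  p9 = False  p10 = True  p11 = True  p12 = False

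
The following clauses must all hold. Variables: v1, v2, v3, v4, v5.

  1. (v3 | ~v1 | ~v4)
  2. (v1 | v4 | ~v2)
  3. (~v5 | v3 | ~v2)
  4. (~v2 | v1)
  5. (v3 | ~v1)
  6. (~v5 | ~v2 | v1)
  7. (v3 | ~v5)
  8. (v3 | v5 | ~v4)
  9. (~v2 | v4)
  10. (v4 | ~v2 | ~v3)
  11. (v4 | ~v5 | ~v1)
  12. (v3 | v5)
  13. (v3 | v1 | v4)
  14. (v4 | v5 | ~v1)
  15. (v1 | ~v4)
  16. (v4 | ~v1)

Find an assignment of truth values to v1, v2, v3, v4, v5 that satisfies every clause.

v2 occurs only negated in the remaining clauses — set v2 = False.
Branch on v1: take v1 = False.
  then v4 is forced to False.
  then v3 is forced to True.
v5 is now unconstrained; take v5 = True.
Every clause has at least one true literal under this assignment.

v1=False, v2=False, v3=True, v4=False, v5=True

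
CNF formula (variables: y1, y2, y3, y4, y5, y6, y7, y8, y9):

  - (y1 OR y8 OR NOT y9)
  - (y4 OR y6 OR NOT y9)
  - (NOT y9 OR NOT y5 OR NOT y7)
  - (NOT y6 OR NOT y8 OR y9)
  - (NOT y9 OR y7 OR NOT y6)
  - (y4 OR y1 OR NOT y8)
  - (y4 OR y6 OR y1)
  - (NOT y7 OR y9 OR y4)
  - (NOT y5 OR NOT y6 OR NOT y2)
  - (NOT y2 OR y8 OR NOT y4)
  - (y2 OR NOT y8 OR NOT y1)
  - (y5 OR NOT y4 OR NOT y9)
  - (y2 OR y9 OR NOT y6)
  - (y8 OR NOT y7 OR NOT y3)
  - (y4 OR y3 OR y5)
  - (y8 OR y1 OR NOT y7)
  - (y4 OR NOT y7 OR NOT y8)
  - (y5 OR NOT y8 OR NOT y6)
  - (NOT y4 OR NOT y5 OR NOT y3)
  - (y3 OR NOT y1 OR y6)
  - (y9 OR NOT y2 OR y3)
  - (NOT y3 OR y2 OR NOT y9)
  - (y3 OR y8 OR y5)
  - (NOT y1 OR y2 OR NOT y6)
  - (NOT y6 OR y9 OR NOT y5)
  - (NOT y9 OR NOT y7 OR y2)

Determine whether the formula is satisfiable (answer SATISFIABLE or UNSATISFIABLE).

Branch on y1: take y1 = False.
Set y2 = False and propagate.
For the remaining variables, y3 = False, y4 = True, y5 = True, y6 = False, y7 = False, y8 = True, y9 = True works.
So y1=F, y2=F, y3=F, y4=T, y5=T, y6=F, y7=F, y8=T, y9=T is a satisfying assignment.

SATISFIABLE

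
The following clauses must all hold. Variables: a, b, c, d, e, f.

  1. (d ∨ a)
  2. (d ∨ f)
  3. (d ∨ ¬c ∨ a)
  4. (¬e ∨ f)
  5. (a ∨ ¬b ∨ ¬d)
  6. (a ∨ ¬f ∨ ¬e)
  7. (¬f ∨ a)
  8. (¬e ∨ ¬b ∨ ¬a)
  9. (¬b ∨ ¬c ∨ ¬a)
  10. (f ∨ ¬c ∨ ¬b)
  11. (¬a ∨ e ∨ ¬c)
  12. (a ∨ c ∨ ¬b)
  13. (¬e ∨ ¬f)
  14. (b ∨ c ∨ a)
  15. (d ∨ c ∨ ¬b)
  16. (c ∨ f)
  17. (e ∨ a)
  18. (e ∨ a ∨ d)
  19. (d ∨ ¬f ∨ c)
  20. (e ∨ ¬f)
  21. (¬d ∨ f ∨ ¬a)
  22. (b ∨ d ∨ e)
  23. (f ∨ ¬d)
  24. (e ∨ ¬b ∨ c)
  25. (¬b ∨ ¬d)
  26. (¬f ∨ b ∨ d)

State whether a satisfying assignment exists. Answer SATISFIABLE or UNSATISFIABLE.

UNSATISFIABLE

a = True:
  f = True:
    propagation gives e=False; an empty clause results — contradiction.
  f = False:
    propagation gives d=True; an empty clause results — contradiction.
a = False:
  propagation gives d=True, b=False, f=False; an empty clause results — contradiction.
Every branch closes, so no satisfying assignment exists.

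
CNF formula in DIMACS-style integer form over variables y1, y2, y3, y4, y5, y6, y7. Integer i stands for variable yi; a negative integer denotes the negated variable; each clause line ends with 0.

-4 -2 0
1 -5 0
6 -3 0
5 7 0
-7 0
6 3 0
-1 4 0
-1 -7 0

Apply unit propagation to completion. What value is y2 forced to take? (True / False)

Unit clause (!y7) sets y7 = False.
(y7 || y5) with y7 = False leaves only y5, so y5 = True.
(!y5 || y1): since y5 = True, the clause reduces to (y1). y1 = True.
In (y4 || !y1), !y1 is now false; y4 must hold, so y4 = True.
(!y2 || !y4): since y4 = True, the clause reduces to (!y2). y2 = False.

False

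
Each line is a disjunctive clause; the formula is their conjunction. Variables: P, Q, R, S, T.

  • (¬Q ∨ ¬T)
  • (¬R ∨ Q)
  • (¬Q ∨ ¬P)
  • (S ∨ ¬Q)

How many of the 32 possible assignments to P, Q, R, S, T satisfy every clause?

10

Split on Q, then P.
  Q=T, P=T: a clause becomes empty — 0.
  Q=T, P=F: remaining (R,S,T) ∈ {(F,T,F); (T,T,F)} — 2.
  Q=F, P=T: remaining (R,S,T) ∈ {(F,F,F); (F,F,T); (F,T,F); (F,T,T)} — 4.
  Q=F, P=F: remaining (R,S,T) ∈ {(F,F,F); (F,F,T); (F,T,F); (F,T,T)} — 4.
Total: 0 + 2 + 4 + 4 = 10.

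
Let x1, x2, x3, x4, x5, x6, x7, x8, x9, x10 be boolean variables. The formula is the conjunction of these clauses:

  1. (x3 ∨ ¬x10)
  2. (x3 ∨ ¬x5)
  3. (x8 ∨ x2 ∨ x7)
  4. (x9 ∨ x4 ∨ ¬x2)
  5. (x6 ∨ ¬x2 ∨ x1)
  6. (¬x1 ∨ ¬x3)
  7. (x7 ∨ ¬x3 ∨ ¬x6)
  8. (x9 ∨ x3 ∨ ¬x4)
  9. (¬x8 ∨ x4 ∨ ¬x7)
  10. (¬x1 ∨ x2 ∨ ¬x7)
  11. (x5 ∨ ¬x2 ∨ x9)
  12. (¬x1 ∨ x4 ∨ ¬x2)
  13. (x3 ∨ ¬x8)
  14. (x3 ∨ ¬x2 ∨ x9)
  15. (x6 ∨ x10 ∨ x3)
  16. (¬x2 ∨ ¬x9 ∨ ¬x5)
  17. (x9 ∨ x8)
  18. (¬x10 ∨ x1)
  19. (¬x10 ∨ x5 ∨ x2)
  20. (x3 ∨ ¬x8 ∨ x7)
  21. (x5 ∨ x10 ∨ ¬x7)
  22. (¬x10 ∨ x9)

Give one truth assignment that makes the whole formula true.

x1 = 0, x2 = 0, x3 = 1, x4 = 1, x5 = 1, x6 = 0, x7 = 1, x8 = 1, x9 = 1, x10 = 0

Branch on x1: take x1 = False.
  then x10 is forced to False.
The remaining clauses are satisfied by x2 = False, x3 = True, x4 = True, x5 = True, x6 = False, x7 = True, x8 = True, x9 = True.
Every clause has at least one true literal under this assignment.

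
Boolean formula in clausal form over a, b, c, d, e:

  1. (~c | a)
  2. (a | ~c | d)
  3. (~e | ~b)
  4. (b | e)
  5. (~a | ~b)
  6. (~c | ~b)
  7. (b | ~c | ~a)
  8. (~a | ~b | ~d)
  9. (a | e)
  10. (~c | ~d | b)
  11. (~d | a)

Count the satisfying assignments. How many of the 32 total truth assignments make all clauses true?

Satisfying assignments:
  a=F b=F c=F d=F e=T
  a=T b=F c=F d=F e=T
  a=T b=F c=F d=T e=T
Count: 3.

3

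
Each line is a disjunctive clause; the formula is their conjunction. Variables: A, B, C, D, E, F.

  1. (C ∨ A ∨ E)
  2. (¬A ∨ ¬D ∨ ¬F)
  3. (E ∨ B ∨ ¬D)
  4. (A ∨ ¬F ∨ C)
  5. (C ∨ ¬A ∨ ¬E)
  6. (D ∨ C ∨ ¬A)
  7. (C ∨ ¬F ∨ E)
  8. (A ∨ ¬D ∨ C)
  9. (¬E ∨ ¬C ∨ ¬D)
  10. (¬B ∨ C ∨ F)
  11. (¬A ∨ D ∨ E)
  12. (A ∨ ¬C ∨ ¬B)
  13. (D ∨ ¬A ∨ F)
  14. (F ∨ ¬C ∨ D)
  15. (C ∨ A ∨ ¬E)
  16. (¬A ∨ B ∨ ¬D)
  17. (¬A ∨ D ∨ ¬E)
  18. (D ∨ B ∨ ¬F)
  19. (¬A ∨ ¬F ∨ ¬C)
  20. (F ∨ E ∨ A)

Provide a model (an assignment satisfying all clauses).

A=1, B=1, C=1, D=1, E=0, F=0

Check each clause:
  1. (C ∨ A ∨ E) — A is true.
  2. (¬A ∨ ¬F ∨ ¬D) — ¬F is true.
  3. (B ∨ E ∨ ¬D) — B is true.
  4. (C ∨ A ∨ ¬F) — A is true.
  5. (C ∨ ¬E ∨ ¬A) — C is true.
  6. (C ∨ ¬A ∨ D) — C is true.
  7. (E ∨ C ∨ ¬F) — ¬F is true.
  8. (¬D ∨ A ∨ C) — A is true.
  9. (¬D ∨ ¬C ∨ ¬E) — ¬E is true.
  10. (F ∨ C ∨ ¬B) — C is true.
  11. (E ∨ ¬A ∨ D) — D is true.
  12. (¬C ∨ ¬B ∨ A) — A is true.
  13. (D ∨ F ∨ ¬A) — D is true.
  14. (F ∨ D ∨ ¬C) — D is true.
  15. (A ∨ C ∨ ¬E) — C is true.
  16. (¬A ∨ B ∨ ¬D) — B is true.
  17. (¬E ∨ ¬A ∨ D) — ¬E is true.
  18. (D ∨ ¬F ∨ B) — B is true.
  19. (¬A ∨ ¬C ∨ ¬F) — ¬F is true.
  20. (E ∨ A ∨ F) — A is true.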